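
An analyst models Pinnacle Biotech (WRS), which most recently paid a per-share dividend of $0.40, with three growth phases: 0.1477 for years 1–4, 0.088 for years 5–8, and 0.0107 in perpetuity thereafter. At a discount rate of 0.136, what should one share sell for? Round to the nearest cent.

Three-stage DDM. Project D₁…D_8; terminal Gordon value at t=8 with g = 0.0107; discount at r = 0.136.
D_1 = 0.4591
D_2 = 0.5269
D_3 = 0.6047
D_4 = 0.6940
D_5 = 0.7551
D_6 = 0.8215
D_7 = 0.8938
D_8 = 0.9725
TV_8 = 0.9829/(0.136−0.0107) = 7.8444
P₀ = Σ Dₜ/(1+r)ᵗ + TV_8/(1+r)^8 = 5.9681

$5.97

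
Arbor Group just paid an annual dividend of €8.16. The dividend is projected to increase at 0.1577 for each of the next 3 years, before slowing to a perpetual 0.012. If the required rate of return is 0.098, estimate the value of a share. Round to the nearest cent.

€139.79

Two-stage DDM. Project D₁…D_3 at 0.1577, terminal growth 0.012, discount at r = 0.098.
D_1 = 9.4468
D_2 = 10.9366
D_3 = 12.6613
Terminal value at t=3: TV = D_4/(r−g) = 12.8132/(0.098−0.012) = 148.9911
P₀ = 9.4468/(1+0.098)^1 + 10.9366/(1+0.098)^2 + 12.6613/(1+0.098)^3 + 148.9911/(1+0.098)^3 = 139.7919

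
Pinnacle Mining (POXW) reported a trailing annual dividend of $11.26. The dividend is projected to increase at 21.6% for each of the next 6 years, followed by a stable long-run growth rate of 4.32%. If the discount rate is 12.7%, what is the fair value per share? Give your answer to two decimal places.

$310.06

Two-stage DDM. Project D₁…D_6 at 0.216, terminal growth 0.0432, discount at r = 0.127.
D_1 = 13.6922
D_2 = 16.6497
D_3 = 20.2460
D_4 = 24.6191
D_5 = 29.9369
D_6 = 36.4032
Terminal value at t=6: TV = D_7/(r−g) = 37.9758/(0.127−0.0432) = 453.1723
P₀ = 13.6922/(1+0.127)^1 + 16.6497/(1+0.127)^2 + 20.2460/(1+0.127)^3 + 24.6191/(1+0.127)^4 + 29.9369/(1+0.127)^5 + 36.4032/(1+0.127)^6 + 453.1723/(1+0.127)^6 = 310.0615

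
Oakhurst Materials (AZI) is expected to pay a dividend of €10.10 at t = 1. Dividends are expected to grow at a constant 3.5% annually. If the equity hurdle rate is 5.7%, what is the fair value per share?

Gordon growth model: P₀ = D₁/(r − g), with D₁ = 10.10 given directly.
P₀ = 10.1000 / (0.057 − 0.035) = 10.1000 / 0.022 = 459.0909

€459.09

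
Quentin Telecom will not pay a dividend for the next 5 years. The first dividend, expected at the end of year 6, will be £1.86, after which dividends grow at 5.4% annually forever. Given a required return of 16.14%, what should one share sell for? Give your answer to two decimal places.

Deferred-dividend DDM. At t=5 the remaining stream is a growing perpetuity with first payment D_6 = 1.86.
V_5 = D_6/(r−g) = 1.86/(0.1614−0.054) = 17.3184
P₀ = V_5/(1+r)^5 = 17.3184/(1+0.1614)^5 = 8.1960

£8.20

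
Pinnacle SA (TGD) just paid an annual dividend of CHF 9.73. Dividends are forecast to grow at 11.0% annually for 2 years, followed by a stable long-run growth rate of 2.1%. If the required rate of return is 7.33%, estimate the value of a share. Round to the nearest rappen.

CHF 223.63

Two-stage DDM. Project D₁…D_2 at 0.11, terminal growth 0.021, discount at r = 0.0733.
D_1 = 10.8003
D_2 = 11.9883
Terminal value at t=2: TV = D_3/(r−g) = 12.2401/(0.0733−0.021) = 234.0361
P₀ = 10.8003/(1+0.0733)^1 + 11.9883/(1+0.0733)^2 + 234.0361/(1+0.0733)^2 = 223.6306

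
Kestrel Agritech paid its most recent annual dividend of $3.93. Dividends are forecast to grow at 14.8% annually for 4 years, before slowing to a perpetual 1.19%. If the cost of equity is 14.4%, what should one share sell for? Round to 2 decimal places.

$46.39

Two-stage DDM. Project D₁…D_4 at 0.148, terminal growth 0.0119, discount at r = 0.144.
D_1 = 4.5116
D_2 = 5.1794
D_3 = 5.9459
D_4 = 6.8259
Terminal value at t=4: TV = D_5/(r−g) = 6.9071/(0.144−0.0119) = 52.2871
P₀ = 4.5116/(1+0.144)^1 + 5.1794/(1+0.144)^2 + 5.9459/(1+0.144)^3 + 6.8259/(1+0.144)^4 + 52.2871/(1+0.144)^4 = 46.3854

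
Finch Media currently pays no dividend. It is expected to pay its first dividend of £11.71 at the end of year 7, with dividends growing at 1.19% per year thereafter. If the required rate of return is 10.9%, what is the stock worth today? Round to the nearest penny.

£64.83

Deferred-dividend DDM. At t=6 the remaining stream is a growing perpetuity with first payment D_7 = 11.71.
V_6 = D_7/(r−g) = 11.71/(0.109−0.0119) = 120.5973
P₀ = V_6/(1+r)^6 = 120.5973/(1+0.109)^6 = 64.8259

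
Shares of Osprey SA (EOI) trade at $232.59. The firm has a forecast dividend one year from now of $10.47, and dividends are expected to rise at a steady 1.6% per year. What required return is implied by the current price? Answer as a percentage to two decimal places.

Rearranging the constant-growth DDM: r = D₁/P₀ + g.
r = 10.4700 / 232.59 + 0.016 = 0.04501 + 0.016 = 0.06101

6.10%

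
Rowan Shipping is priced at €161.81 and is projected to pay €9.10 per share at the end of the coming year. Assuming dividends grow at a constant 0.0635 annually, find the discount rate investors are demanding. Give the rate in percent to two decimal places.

Rearranging the constant-growth DDM: r = D₁/P₀ + g.
r = 9.1000 / 161.81 + 0.0635 = 0.05624 + 0.0635 = 0.11974

11.97%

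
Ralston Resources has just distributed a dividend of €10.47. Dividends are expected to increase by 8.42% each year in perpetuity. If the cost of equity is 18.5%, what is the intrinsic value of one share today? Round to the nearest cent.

Gordon growth model: P₀ = D₁/(r − g). D₁ = 10.47 × (1 + 0.0842) = 11.3516.
P₀ = 11.3516 / (0.185 − 0.0842) = 11.3516 / 0.1008 = 112.6148

€112.61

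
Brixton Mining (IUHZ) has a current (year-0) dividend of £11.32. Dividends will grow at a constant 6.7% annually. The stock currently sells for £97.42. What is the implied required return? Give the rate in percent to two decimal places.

19.10%

Rearranging the constant-growth DDM: r = D₁/P₀ + g.
D₁ = 11.32 × (1 + 0.067) = 12.0784.
r = 12.0784 / 97.42 + 0.067 = 0.12398 + 0.067 = 0.19098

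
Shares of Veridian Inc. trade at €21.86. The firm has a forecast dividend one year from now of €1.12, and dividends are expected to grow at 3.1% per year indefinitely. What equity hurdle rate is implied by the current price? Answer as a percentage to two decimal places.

8.22%

Rearranging the constant-growth DDM: r = D₁/P₀ + g.
r = 1.1200 / 21.86 + 0.031 = 0.05124 + 0.031 = 0.08224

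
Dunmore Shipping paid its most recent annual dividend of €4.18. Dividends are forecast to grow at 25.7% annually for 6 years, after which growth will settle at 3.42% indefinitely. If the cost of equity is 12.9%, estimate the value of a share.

Two-stage DDM. Project D₁…D_6 at 0.257, terminal growth 0.0342, discount at r = 0.129.
D_1 = 5.2543
D_2 = 6.6046
D_3 = 8.3020
D_4 = 10.4356
D_5 = 13.1175
D_6 = 16.4888
Terminal value at t=6: TV = D_7/(r−g) = 17.0527/(0.129−0.0342) = 179.8805
P₀ = 5.2543/(1+0.129)^1 + 6.6046/(1+0.129)^2 + 8.3020/(1+0.129)^3 + 10.4356/(1+0.129)^4 + 13.1175/(1+0.129)^5 + 16.4888/(1+0.129)^6 + 179.8805/(1+0.129)^6 = 124.0009

€124.00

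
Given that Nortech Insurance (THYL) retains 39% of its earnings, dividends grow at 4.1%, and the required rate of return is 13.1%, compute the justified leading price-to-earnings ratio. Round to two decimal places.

Payout ratio b = 1 − 0.39 = 0.61.
Justified leading P/E = b/(r−g) = 0.61/(0.131−0.041) = 6.7778

6.78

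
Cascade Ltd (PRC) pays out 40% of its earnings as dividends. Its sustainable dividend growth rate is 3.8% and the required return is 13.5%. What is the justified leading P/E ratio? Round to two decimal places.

Justified leading P/E = b/(r−g) = 0.40/(0.135−0.038) = 4.1237

4.12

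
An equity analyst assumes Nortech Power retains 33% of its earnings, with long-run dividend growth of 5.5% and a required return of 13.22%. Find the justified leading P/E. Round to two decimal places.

8.68

Payout ratio b = 1 − 0.33 = 0.67.
Justified leading P/E = b/(r−g) = 0.67/(0.1322−0.055) = 8.6788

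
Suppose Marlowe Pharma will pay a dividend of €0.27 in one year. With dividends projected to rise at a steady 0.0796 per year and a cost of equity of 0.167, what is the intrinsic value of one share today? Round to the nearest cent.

€3.09

Gordon growth model: P₀ = D₁/(r − g), with D₁ = 0.27 given directly.
P₀ = 0.2700 / (0.167 − 0.0796) = 0.2700 / 0.0874 = 3.0892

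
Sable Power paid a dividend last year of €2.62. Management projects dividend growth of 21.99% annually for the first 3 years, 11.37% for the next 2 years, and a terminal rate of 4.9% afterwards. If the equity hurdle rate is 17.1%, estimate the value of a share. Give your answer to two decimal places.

€37.07

Three-stage DDM. Project D₁…D_5; terminal Gordon value at t=5 with g = 0.049; discount at r = 0.171.
D_1 = 3.1961
D_2 = 3.8990
D_3 = 4.7564
D_4 = 5.2971
D_5 = 5.8994
TV_5 = 6.1885/(0.171−0.049) = 50.7255
P₀ = Σ Dₜ/(1+r)ᵗ + TV_5/(1+r)^5 = 37.0693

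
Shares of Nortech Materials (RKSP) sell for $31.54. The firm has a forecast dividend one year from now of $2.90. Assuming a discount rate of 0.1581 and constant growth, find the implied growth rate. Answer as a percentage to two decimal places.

From P₀ = D₁/(r − g), the implied growth is g = r − D₁/P₀.
g = 0.1581 − 2.90/31.54 = 0.1581 − 0.09195 = 0.06615

6.62%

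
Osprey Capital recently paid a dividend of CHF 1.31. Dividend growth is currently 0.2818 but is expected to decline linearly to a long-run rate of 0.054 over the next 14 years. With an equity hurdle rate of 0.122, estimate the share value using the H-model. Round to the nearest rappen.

CHF 51.02

H-model: P₀ = D₀[(1+g_L) + H(g_S−g_L)]/(r−g_L), with H = 14/2 = 7.
P₀ = 1.31 × [(1+0.054) + 7×(0.2818−0.054)] / (0.122−0.054)
   = 1.31 × 2.6486 / 0.068 = 51.0245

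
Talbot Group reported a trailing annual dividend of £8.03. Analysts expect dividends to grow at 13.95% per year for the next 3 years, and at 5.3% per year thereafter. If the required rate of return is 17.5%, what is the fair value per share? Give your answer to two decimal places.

Two-stage DDM. Project D₁…D_3 at 0.1395, terminal growth 0.053, discount at r = 0.175.
D_1 = 9.1502
D_2 = 10.4266
D_3 = 11.8812
Terminal value at t=3: TV = D_4/(r−g) = 12.5109/(0.175−0.053) = 102.5480
P₀ = 9.1502/(1+0.175)^1 + 10.4266/(1+0.175)^2 + 11.8812/(1+0.175)^3 + 102.5480/(1+0.175)^3 = 85.8775

£85.88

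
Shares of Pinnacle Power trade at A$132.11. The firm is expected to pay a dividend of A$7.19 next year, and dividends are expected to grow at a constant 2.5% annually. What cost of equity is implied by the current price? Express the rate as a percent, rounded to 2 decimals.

Rearranging the constant-growth DDM: r = D₁/P₀ + g.
r = 7.1900 / 132.11 + 0.025 = 0.05442 + 0.025 = 0.07942

7.94%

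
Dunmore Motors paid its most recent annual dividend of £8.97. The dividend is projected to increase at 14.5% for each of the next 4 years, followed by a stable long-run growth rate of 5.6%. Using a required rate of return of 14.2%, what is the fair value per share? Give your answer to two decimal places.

£147.42

Two-stage DDM. Project D₁…D_4 at 0.145, terminal growth 0.056, discount at r = 0.142.
D_1 = 10.2707
D_2 = 11.7599
D_3 = 13.4651
D_4 = 15.4175
Terminal value at t=4: TV = D_5/(r−g) = 16.2809/(0.142−0.056) = 189.3127
P₀ = 10.2707/(1+0.142)^1 + 11.7599/(1+0.142)^2 + 13.4651/(1+0.142)^3 + 15.4175/(1+0.142)^4 + 189.3127/(1+0.142)^4 = 147.4215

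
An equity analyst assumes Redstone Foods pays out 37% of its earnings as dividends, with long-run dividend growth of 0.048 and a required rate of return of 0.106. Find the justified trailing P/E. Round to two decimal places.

Justified trailing P/E = b(1+g)/(r−g) = 0.37×(1+0.048)/(0.106−0.048) = 6.6855

6.69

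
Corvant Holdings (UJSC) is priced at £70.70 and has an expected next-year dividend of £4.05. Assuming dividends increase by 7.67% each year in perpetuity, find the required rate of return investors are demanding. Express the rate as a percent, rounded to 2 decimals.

Rearranging the constant-growth DDM: r = D₁/P₀ + g.
r = 4.0500 / 70.70 + 0.0767 = 0.05728 + 0.0767 = 0.13398

13.40%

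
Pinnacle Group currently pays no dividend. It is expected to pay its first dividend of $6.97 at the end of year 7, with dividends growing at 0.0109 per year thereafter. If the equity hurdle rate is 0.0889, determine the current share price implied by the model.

Deferred-dividend DDM. At t=6 the remaining stream is a growing perpetuity with first payment D_7 = 6.97.
V_6 = D_7/(r−g) = 6.97/(0.0889−0.0109) = 89.3590
P₀ = V_6/(1+r)^6 = 89.3590/(1+0.0889)^6 = 53.6056

$53.61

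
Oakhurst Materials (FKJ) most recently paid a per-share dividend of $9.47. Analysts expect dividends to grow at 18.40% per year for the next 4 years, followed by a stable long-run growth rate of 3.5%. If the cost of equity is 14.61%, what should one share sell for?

$141.60

Two-stage DDM. Project D₁…D_4 at 0.184, terminal growth 0.035, discount at r = 0.1461.
D_1 = 11.2125
D_2 = 13.2756
D_3 = 15.7183
D_4 = 18.6104
Terminal value at t=4: TV = D_5/(r−g) = 19.2618/(0.1461−0.035) = 173.3736
P₀ = 11.2125/(1+0.1461)^1 + 13.2756/(1+0.1461)^2 + 15.7183/(1+0.1461)^3 + 18.6104/(1+0.1461)^4 + 173.3736/(1+0.1461)^4 = 141.6000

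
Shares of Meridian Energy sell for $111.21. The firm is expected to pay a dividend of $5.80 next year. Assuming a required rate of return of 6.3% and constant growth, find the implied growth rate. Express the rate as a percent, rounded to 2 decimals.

1.08%

From P₀ = D₁/(r − g), the implied growth is g = r − D₁/P₀.
g = 0.063 − 5.80/111.21 = 0.063 − 0.05215 = 0.01085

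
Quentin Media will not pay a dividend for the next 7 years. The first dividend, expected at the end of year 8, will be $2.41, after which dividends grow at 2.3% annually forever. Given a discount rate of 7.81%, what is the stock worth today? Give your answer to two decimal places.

$25.84

Deferred-dividend DDM. At t=7 the remaining stream is a growing perpetuity with first payment D_8 = 2.41.
V_7 = D_8/(r−g) = 2.41/(0.0781−0.023) = 43.7387
P₀ = V_7/(1+r)^7 = 43.7387/(1+0.0781)^7 = 25.8376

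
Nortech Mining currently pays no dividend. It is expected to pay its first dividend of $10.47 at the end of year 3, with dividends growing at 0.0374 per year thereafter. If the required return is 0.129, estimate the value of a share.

$89.67

Deferred-dividend DDM. At t=2 the remaining stream is a growing perpetuity with first payment D_3 = 10.47.
V_2 = D_3/(r−g) = 10.47/(0.129−0.0374) = 114.3013
P₀ = V_2/(1+r)^2 = 114.3013/(1+0.129)^2 = 89.6733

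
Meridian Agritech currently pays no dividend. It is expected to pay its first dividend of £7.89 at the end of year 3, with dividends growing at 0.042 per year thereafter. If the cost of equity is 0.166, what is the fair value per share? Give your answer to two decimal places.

Deferred-dividend DDM. At t=2 the remaining stream is a growing perpetuity with first payment D_3 = 7.89.
V_2 = D_3/(r−g) = 7.89/(0.166−0.042) = 63.6290
P₀ = V_2/(1+r)^2 = 63.6290/(1+0.166)^2 = 46.8013

£46.80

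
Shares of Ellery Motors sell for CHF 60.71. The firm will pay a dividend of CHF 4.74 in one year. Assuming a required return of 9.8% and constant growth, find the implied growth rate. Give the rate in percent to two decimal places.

1.99%

From P₀ = D₁/(r − g), the implied growth is g = r − D₁/P₀.
g = 0.098 − 4.74/60.71 = 0.098 − 0.07808 = 0.01992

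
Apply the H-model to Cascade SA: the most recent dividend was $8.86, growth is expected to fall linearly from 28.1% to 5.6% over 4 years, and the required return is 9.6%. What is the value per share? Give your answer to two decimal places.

$333.58

H-model: P₀ = D₀[(1+g_L) + H(g_S−g_L)]/(r−g_L), with H = 4/2 = 2.
P₀ = 8.86 × [(1+0.056) + 2×(0.281−0.056)] / (0.096−0.056)
   = 8.86 × 1.5060 / 0.04 = 333.5790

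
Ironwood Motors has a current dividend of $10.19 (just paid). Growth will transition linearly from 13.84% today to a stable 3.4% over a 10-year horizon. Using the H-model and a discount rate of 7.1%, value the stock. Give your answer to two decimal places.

H-model: P₀ = D₀[(1+g_L) + H(g_S−g_L)]/(r−g_L), with H = 10/2 = 5.
P₀ = 10.19 × [(1+0.034) + 5×(0.1384−0.034)] / (0.071−0.034)
   = 10.19 × 1.5560 / 0.037 = 428.5308

$428.53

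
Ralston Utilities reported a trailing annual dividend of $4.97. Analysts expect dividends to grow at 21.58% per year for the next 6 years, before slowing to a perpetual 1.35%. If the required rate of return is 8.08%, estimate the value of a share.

$197.59

Two-stage DDM. Project D₁…D_6 at 0.2158, terminal growth 0.0135, discount at r = 0.0808.
D_1 = 6.0425
D_2 = 7.3465
D_3 = 8.9319
D_4 = 10.8594
D_5 = 13.2028
D_6 = 16.0520
Terminal value at t=6: TV = D_7/(r−g) = 16.2687/(0.0808−0.0135) = 241.7341
P₀ = 6.0425/(1+0.0808)^1 + 7.3465/(1+0.0808)^2 + 8.9319/(1+0.0808)^3 + 10.8594/(1+0.0808)^4 + 13.2028/(1+0.0808)^5 + 16.0520/(1+0.0808)^6 + 241.7341/(1+0.0808)^6 = 197.5942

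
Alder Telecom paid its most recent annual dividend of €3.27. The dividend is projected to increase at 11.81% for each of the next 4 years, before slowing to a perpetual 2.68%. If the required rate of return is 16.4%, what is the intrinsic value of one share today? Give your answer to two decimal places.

€32.68

Two-stage DDM. Project D₁…D_4 at 0.1181, terminal growth 0.0268, discount at r = 0.164.
D_1 = 3.6562
D_2 = 4.0880
D_3 = 4.5708
D_4 = 5.1106
Terminal value at t=4: TV = D_5/(r−g) = 5.2475/(0.164−0.0268) = 38.2474
P₀ = 3.6562/(1+0.164)^1 + 4.0880/(1+0.164)^2 + 4.5708/(1+0.164)^3 + 5.1106/(1+0.164)^4 + 38.2474/(1+0.164)^4 = 32.6752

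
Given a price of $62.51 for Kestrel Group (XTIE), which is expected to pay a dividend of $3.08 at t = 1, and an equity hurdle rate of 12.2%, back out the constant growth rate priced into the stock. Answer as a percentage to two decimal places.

From P₀ = D₁/(r − g), the implied growth is g = r − D₁/P₀.
g = 0.122 − 3.08/62.51 = 0.122 − 0.04927 = 0.07273

7.27%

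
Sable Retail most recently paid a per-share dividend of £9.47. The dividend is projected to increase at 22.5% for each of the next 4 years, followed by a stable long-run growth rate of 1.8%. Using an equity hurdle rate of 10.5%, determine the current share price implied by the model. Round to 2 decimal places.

Two-stage DDM. Project D₁…D_4 at 0.225, terminal growth 0.018, discount at r = 0.105.
D_1 = 11.6008
D_2 = 14.2109
D_3 = 17.4084
D_4 = 21.3253
Terminal value at t=4: TV = D_5/(r−g) = 21.7091/(0.105−0.018) = 249.5301
P₀ = 11.6008/(1+0.105)^1 + 14.2109/(1+0.105)^2 + 17.4084/(1+0.105)^3 + 21.3253/(1+0.105)^4 + 249.5301/(1+0.105)^4 = 216.7115

£216.71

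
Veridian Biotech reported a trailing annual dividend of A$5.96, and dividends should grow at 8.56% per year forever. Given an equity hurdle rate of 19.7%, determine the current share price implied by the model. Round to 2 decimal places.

Gordon growth model: P₀ = D₁/(r − g). D₁ = 5.96 × (1 + 0.0856) = 6.4702.
P₀ = 6.4702 / (0.197 − 0.0856) = 6.4702 / 0.1114 = 58.0806

A$58.08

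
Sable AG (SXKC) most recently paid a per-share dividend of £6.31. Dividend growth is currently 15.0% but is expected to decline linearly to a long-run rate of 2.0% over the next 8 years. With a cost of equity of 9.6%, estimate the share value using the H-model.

£127.86

H-model: P₀ = D₀[(1+g_L) + H(g_S−g_L)]/(r−g_L), with H = 8/2 = 4.
P₀ = 6.31 × [(1+0.02) + 4×(0.15−0.02)] / (0.096−0.02)
   = 6.31 × 1.5400 / 0.076 = 127.8605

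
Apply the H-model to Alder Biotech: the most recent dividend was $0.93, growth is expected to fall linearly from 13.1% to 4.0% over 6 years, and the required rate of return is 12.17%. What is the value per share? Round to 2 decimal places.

$14.95

H-model: P₀ = D₀[(1+g_L) + H(g_S−g_L)]/(r−g_L), with H = 6/2 = 3.
P₀ = 0.93 × [(1+0.04) + 3×(0.131−0.04)] / (0.1217−0.04)
   = 0.93 × 1.3130 / 0.0817 = 14.9460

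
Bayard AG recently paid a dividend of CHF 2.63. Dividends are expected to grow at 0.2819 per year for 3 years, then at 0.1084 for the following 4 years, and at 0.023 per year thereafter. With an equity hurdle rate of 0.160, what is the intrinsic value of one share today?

CHF 44.45

Three-stage DDM. Project D₁…D_7; terminal Gordon value at t=7 with g = 0.023; discount at r = 0.16.
D_1 = 3.3714
D_2 = 4.3218
D_3 = 5.5401
D_4 = 6.1407
D_5 = 6.8063
D_6 = 7.5441
D_7 = 8.3619
TV_7 = 8.5542/(0.16−0.023) = 62.4395
P₀ = Σ Dₜ/(1+r)ᵗ + TV_7/(1+r)^7 = 44.4475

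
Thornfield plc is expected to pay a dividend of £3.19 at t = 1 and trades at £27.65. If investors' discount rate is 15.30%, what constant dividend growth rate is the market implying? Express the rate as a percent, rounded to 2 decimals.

3.76%

From P₀ = D₁/(r − g), the implied growth is g = r − D₁/P₀.
g = 0.153 − 3.19/27.65 = 0.153 − 0.11537 = 0.03763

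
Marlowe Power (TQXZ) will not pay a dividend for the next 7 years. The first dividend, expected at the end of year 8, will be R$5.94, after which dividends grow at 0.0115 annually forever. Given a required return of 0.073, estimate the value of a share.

R$58.98

Deferred-dividend DDM. At t=7 the remaining stream is a growing perpetuity with first payment D_8 = 5.94.
V_7 = D_8/(r−g) = 5.94/(0.073−0.0115) = 96.5854
P₀ = V_7/(1+r)^7 = 96.5854/(1+0.073)^7 = 58.9812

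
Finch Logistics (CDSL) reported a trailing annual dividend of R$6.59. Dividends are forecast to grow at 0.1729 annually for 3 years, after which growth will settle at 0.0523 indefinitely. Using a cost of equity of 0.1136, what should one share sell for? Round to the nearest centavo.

R$154.13

Two-stage DDM. Project D₁…D_3 at 0.1729, terminal growth 0.0523, discount at r = 0.1136.
D_1 = 7.7294
D_2 = 9.0658
D_3 = 10.6333
Terminal value at t=3: TV = D_4/(r−g) = 11.1894/(0.1136−0.0523) = 182.5356
P₀ = 7.7294/(1+0.1136)^1 + 9.0658/(1+0.1136)^2 + 10.6333/(1+0.1136)^3 + 182.5356/(1+0.1136)^3 = 154.1295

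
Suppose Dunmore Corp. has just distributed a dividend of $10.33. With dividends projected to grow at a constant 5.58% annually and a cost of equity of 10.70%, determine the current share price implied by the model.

Gordon growth model: P₀ = D₁/(r − g). D₁ = 10.33 × (1 + 0.0558) = 10.9064.
P₀ = 10.9064 / (0.107 − 0.0558) = 10.9064 / 0.0512 = 213.0159

$213.02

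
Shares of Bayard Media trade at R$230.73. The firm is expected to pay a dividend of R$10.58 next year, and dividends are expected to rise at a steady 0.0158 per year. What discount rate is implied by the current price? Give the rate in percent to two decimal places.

Rearranging the constant-growth DDM: r = D₁/P₀ + g.
r = 10.5800 / 230.73 + 0.0158 = 0.04585 + 0.0158 = 0.06165

6.17%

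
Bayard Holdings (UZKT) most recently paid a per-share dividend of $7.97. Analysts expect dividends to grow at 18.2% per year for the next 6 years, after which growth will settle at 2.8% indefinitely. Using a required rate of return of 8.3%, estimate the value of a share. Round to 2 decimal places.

Two-stage DDM. Project D₁…D_6 at 0.182, terminal growth 0.028, discount at r = 0.083.
D_1 = 9.4205
D_2 = 11.1351
D_3 = 13.1617
D_4 = 15.5571
D_5 = 18.3885
D_6 = 21.7352
Terminal value at t=6: TV = D_7/(r−g) = 22.3438/(0.083−0.028) = 406.2502
P₀ = 9.4205/(1+0.083)^1 + 11.1351/(1+0.083)^2 + 13.1617/(1+0.083)^3 + 15.5571/(1+0.083)^4 + 18.3885/(1+0.083)^5 + 21.7352/(1+0.083)^6 + 406.2502/(1+0.083)^6 = 317.4568

$317.46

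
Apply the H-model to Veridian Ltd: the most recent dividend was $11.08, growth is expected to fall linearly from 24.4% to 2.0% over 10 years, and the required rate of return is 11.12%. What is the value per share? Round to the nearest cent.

$259.99

H-model: P₀ = D₀[(1+g_L) + H(g_S−g_L)]/(r−g_L), with H = 10/2 = 5.
P₀ = 11.08 × [(1+0.02) + 5×(0.244−0.02)] / (0.1112−0.02)
   = 11.08 × 2.1400 / 0.0912 = 259.9912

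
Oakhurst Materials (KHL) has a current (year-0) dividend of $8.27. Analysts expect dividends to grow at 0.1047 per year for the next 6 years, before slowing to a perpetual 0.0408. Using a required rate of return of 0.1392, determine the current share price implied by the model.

$117.35

Two-stage DDM. Project D₁…D_6 at 0.1047, terminal growth 0.0408, discount at r = 0.1392.
D_1 = 9.1359
D_2 = 10.0924
D_3 = 11.1491
D_4 = 12.3164
D_5 = 13.6059
D_6 = 15.0304
Terminal value at t=6: TV = D_7/(r−g) = 15.6437/(0.1392−0.0408) = 158.9805
P₀ = 9.1359/(1+0.1392)^1 + 10.0924/(1+0.1392)^2 + 11.1491/(1+0.1392)^3 + 12.3164/(1+0.1392)^4 + 13.6059/(1+0.1392)^5 + 15.0304/(1+0.1392)^6 + 158.9805/(1+0.1392)^6 = 117.3532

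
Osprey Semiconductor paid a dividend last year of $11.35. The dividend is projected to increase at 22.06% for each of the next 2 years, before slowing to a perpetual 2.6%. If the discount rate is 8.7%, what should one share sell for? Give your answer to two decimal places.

$267.77

Two-stage DDM. Project D₁…D_2 at 0.2206, terminal growth 0.026, discount at r = 0.087.
D_1 = 13.8538
D_2 = 16.9100
Terminal value at t=2: TV = D_3/(r−g) = 17.3496/(0.087−0.026) = 284.4200
P₀ = 13.8538/(1+0.087)^1 + 16.9100/(1+0.087)^2 + 284.4200/(1+0.087)^2 = 267.7703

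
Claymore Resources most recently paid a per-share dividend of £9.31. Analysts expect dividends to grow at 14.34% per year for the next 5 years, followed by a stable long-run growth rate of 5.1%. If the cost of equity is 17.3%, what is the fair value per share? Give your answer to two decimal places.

Two-stage DDM. Project D₁…D_5 at 0.1434, terminal growth 0.051, discount at r = 0.173.
D_1 = 10.6451
D_2 = 12.1716
D_3 = 13.9170
D_4 = 15.9126
D_5 = 18.1945
Terminal value at t=5: TV = D_6/(r−g) = 19.1224/(0.173−0.051) = 156.7413
P₀ = 10.6451/(1+0.173)^1 + 12.1716/(1+0.173)^2 + 13.9170/(1+0.173)^3 + 15.9126/(1+0.173)^4 + 18.1945/(1+0.173)^5 + 156.7413/(1+0.173)^5 = 113.7243

£113.72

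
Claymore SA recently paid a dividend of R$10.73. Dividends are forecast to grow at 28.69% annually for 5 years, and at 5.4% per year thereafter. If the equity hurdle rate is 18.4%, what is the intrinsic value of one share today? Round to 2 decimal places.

R$201.33

Two-stage DDM. Project D₁…D_5 at 0.2869, terminal growth 0.054, discount at r = 0.184.
D_1 = 13.8084
D_2 = 17.7701
D_3 = 22.8683
D_4 = 29.4292
D_5 = 37.8725
Terminal value at t=5: TV = D_6/(r−g) = 39.9176/(0.184−0.054) = 307.0584
P₀ = 13.8084/(1+0.184)^1 + 17.7701/(1+0.184)^2 + 22.8683/(1+0.184)^3 + 29.4292/(1+0.184)^4 + 37.8725/(1+0.184)^5 + 307.0584/(1+0.184)^5 = 201.3344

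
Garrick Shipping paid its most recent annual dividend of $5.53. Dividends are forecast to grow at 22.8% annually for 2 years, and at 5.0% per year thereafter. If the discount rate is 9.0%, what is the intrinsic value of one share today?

$197.50

Two-stage DDM. Project D₁…D_2 at 0.228, terminal growth 0.05, discount at r = 0.09.
D_1 = 6.7908
D_2 = 8.3392
Terminal value at t=2: TV = D_3/(r−g) = 8.7561/(0.09−0.05) = 218.9027
P₀ = 6.7908/(1+0.09)^1 + 8.3392/(1+0.09)^2 + 218.9027/(1+0.09)^2 = 197.4951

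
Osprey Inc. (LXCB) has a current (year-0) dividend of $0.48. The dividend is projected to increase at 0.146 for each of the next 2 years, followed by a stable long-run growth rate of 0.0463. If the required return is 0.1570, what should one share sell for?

$5.40

Two-stage DDM. Project D₁…D_2 at 0.146, terminal growth 0.0463, discount at r = 0.157.
D_1 = 0.5501
D_2 = 0.6304
Terminal value at t=2: TV = D_3/(r−g) = 0.6596/(0.157−0.0463) = 5.9583
P₀ = 0.5501/(1+0.157)^1 + 0.6304/(1+0.157)^2 + 5.9583/(1+0.157)^2 = 5.3973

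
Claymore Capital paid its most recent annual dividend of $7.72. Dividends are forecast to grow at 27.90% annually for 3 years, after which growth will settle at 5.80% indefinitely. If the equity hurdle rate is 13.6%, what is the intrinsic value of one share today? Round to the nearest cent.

Two-stage DDM. Project D₁…D_3 at 0.279, terminal growth 0.058, discount at r = 0.136.
D_1 = 9.8739
D_2 = 12.6287
D_3 = 16.1521
Terminal value at t=3: TV = D_4/(r−g) = 17.0889/(0.136−0.058) = 219.0887
P₀ = 9.8739/(1+0.136)^1 + 12.6287/(1+0.136)^2 + 16.1521/(1+0.136)^3 + 219.0887/(1+0.136)^3 = 178.9417

$178.94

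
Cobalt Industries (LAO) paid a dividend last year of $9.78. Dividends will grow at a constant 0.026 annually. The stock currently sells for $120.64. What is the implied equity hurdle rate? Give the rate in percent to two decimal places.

Rearranging the constant-growth DDM: r = D₁/P₀ + g.
D₁ = 9.78 × (1 + 0.026) = 10.0343.
r = 10.0343 / 120.64 + 0.026 = 0.08318 + 0.026 = 0.10918

10.92%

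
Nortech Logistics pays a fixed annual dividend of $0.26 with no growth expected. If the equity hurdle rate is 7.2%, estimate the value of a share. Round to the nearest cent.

$3.61

Zero-growth DDM (perpetuity): P₀ = D/r = 0.26 / 0.072 = 3.6111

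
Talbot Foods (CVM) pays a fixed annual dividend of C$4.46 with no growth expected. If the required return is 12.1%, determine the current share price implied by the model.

Zero-growth DDM (perpetuity): P₀ = D/r = 4.46 / 0.121 = 36.8595

C$36.86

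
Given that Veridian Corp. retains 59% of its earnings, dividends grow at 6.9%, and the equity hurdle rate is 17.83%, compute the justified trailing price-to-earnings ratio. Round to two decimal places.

Payout ratio b = 1 − 0.59 = 0.41.
Justified trailing P/E = b(1+g)/(r−g) = 0.41×(1+0.069)/(0.1783−0.069) = 4.0100

4.01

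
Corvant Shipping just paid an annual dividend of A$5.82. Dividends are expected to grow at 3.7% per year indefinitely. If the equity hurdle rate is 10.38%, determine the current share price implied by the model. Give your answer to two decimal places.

Gordon growth model: P₀ = D₁/(r − g). D₁ = 5.82 × (1 + 0.037) = 6.0353.
P₀ = 6.0353 / (0.1038 − 0.037) = 6.0353 / 0.0668 = 90.3494

A$90.35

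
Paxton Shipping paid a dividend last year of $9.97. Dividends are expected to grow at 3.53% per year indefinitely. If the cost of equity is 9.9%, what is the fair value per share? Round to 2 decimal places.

Gordon growth model: P₀ = D₁/(r − g). D₁ = 9.97 × (1 + 0.0353) = 10.3219.
P₀ = 10.3219 / (0.099 − 0.0353) = 10.3219 / 0.0637 = 162.0399

$162.04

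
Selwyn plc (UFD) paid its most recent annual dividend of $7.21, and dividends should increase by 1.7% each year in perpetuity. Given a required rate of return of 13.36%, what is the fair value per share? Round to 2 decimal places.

Gordon growth model: P₀ = D₁/(r − g). D₁ = 7.21 × (1 + 0.017) = 7.3326.
P₀ = 7.3326 / (0.1336 − 0.017) = 7.3326 / 0.1166 = 62.8865

$62.89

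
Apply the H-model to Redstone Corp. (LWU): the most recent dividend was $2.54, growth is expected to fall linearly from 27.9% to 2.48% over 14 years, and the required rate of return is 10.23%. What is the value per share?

$91.91

H-model: P₀ = D₀[(1+g_L) + H(g_S−g_L)]/(r−g_L), with H = 14/2 = 7.
P₀ = 2.54 × [(1+0.0248) + 7×(0.279−0.0248)] / (0.1023−0.0248)
   = 2.54 × 2.8042 / 0.0775 = 91.9054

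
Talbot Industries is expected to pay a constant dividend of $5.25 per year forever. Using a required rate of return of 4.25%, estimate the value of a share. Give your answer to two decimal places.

Zero-growth DDM (perpetuity): P₀ = D/r = 5.25 / 0.0425 = 123.5294

$123.53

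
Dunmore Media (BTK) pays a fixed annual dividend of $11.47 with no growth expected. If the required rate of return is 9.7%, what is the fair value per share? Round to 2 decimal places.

$118.25

Zero-growth DDM (perpetuity): P₀ = D/r = 11.47 / 0.097 = 118.2474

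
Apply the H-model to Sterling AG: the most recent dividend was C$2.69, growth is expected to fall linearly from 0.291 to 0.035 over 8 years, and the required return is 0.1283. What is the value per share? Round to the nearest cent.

H-model: P₀ = D₀[(1+g_L) + H(g_S−g_L)]/(r−g_L), with H = 8/2 = 4.
P₀ = 2.69 × [(1+0.035) + 4×(0.291−0.035)] / (0.1283−0.035)
   = 2.69 × 2.0590 / 0.0933 = 59.3645

C$59.36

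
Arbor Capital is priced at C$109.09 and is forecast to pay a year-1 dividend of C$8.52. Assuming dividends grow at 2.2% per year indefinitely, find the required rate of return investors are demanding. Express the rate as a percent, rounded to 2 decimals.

Rearranging the constant-growth DDM: r = D₁/P₀ + g.
r = 8.5200 / 109.09 + 0.022 = 0.07810 + 0.022 = 0.10010

10.01%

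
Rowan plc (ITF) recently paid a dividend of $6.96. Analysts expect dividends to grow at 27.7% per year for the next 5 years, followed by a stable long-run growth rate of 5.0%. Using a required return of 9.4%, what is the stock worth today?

$416.61

Two-stage DDM. Project D₁…D_5 at 0.277, terminal growth 0.05, discount at r = 0.094.
D_1 = 8.8879
D_2 = 11.3499
D_3 = 14.4938
D_4 = 18.5086
D_5 = 23.6354
Terminal value at t=5: TV = D_6/(r−g) = 24.8172/(0.094−0.05) = 564.0276
P₀ = 8.8879/(1+0.094)^1 + 11.3499/(1+0.094)^2 + 14.4938/(1+0.094)^3 + 18.5086/(1+0.094)^4 + 23.6354/(1+0.094)^5 + 564.0276/(1+0.094)^5 = 416.6073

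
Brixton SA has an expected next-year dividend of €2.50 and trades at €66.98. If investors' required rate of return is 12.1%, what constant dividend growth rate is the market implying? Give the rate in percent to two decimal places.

From P₀ = D₁/(r − g), the implied growth is g = r − D₁/P₀.
g = 0.121 − 2.50/66.98 = 0.121 − 0.03732 = 0.08368

8.37%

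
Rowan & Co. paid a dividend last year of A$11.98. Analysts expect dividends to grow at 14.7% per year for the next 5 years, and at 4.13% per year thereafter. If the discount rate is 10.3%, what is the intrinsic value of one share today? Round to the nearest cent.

Two-stage DDM. Project D₁…D_5 at 0.147, terminal growth 0.0413, discount at r = 0.103.
D_1 = 13.7411
D_2 = 15.7610
D_3 = 18.0779
D_4 = 20.7353
D_5 = 23.7834
Terminal value at t=5: TV = D_6/(r−g) = 24.7657/(0.103−0.0413) = 401.3882
P₀ = 13.7411/(1+0.103)^1 + 15.7610/(1+0.103)^2 + 18.0779/(1+0.103)^3 + 20.7353/(1+0.103)^4 + 23.7834/(1+0.103)^5 + 401.3882/(1+0.103)^5 = 313.3208

A$313.32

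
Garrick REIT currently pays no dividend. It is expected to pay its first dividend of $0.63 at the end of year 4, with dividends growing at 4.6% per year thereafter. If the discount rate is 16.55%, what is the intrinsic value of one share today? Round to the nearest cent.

Deferred-dividend DDM. At t=3 the remaining stream is a growing perpetuity with first payment D_4 = 0.63.
V_3 = D_4/(r−g) = 0.63/(0.1655−0.046) = 5.2720
P₀ = V_3/(1+r)^3 = 5.2720/(1+0.1655)^3 = 3.3299

$3.33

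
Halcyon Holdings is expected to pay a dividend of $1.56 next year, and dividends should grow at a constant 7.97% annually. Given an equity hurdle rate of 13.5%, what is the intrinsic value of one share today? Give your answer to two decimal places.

Gordon growth model: P₀ = D₁/(r − g), with D₁ = 1.56 given directly.
P₀ = 1.5600 / (0.135 − 0.0797) = 1.5600 / 0.0553 = 28.2098

$28.21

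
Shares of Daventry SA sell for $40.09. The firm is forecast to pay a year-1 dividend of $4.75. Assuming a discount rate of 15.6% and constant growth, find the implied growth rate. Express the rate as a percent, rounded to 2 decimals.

From P₀ = D₁/(r − g), the implied growth is g = r − D₁/P₀.
g = 0.156 − 4.75/40.09 = 0.156 − 0.11848 = 0.03752

3.75%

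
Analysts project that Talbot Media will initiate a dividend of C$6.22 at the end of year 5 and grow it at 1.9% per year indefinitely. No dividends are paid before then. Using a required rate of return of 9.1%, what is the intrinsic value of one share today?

Deferred-dividend DDM. At t=4 the remaining stream is a growing perpetuity with first payment D_5 = 6.22.
V_4 = D_5/(r−g) = 6.22/(0.091−0.019) = 86.3889
P₀ = V_4/(1+r)^4 = 86.3889/(1+0.091)^4 = 60.9760

C$60.98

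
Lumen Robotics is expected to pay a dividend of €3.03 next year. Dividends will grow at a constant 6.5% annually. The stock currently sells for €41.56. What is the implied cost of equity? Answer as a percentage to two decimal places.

13.79%

Rearranging the constant-growth DDM: r = D₁/P₀ + g.
r = 3.0300 / 41.56 + 0.065 = 0.07291 + 0.065 = 0.13791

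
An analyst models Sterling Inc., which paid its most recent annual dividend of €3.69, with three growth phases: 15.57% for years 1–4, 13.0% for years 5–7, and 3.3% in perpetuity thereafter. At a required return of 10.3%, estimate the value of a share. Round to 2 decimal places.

€101.18

Three-stage DDM. Project D₁…D_7; terminal Gordon value at t=7 with g = 0.033; discount at r = 0.103.
D_1 = 4.2645
D_2 = 4.9285
D_3 = 5.6959
D_4 = 6.5827
D_5 = 7.4385
D_6 = 8.4055
D_7 = 9.4982
TV_7 = 9.8117/(0.103−0.033) = 140.1666
P₀ = Σ Dₜ/(1+r)ᵗ + TV_7/(1+r)^7 = 101.1847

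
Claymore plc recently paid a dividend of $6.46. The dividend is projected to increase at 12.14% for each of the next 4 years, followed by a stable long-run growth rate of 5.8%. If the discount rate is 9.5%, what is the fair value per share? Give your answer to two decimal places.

$230.63

Two-stage DDM. Project D₁…D_4 at 0.1214, terminal growth 0.058, discount at r = 0.095.
D_1 = 7.2442
D_2 = 8.1237
D_3 = 9.1099
D_4 = 10.2159
Terminal value at t=4: TV = D_5/(r−g) = 10.8084/(0.095−0.058) = 292.1182
P₀ = 7.2442/(1+0.095)^1 + 8.1237/(1+0.095)^2 + 9.1099/(1+0.095)^3 + 10.2159/(1+0.095)^4 + 292.1182/(1+0.095)^4 = 230.6254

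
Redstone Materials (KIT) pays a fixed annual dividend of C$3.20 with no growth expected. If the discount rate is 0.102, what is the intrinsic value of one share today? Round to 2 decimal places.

C$31.37

Zero-growth DDM (perpetuity): P₀ = D/r = 3.20 / 0.102 = 31.3725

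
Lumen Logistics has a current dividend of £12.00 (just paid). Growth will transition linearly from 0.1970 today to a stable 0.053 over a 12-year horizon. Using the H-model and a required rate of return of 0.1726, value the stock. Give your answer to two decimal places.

H-model: P₀ = D₀[(1+g_L) + H(g_S−g_L)]/(r−g_L), with H = 12/2 = 6.
P₀ = 12.00 × [(1+0.053) + 6×(0.197−0.053)] / (0.1726−0.053)
   = 12.00 × 1.9170 / 0.1196 = 192.3411

£192.34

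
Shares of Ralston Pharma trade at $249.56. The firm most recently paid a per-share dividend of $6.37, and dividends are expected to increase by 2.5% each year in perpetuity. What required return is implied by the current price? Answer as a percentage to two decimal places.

5.12%

Rearranging the constant-growth DDM: r = D₁/P₀ + g.
D₁ = 6.37 × (1 + 0.025) = 6.5292.
r = 6.5292 / 249.56 + 0.025 = 0.02616 + 0.025 = 0.05116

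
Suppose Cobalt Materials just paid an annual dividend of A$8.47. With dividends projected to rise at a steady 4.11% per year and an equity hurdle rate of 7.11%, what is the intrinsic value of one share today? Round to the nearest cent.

Gordon growth model: P₀ = D₁/(r − g). D₁ = 8.47 × (1 + 0.0411) = 8.8181.
P₀ = 8.8181 / (0.0711 − 0.0411) = 8.8181 / 0.03 = 293.9372

A$293.94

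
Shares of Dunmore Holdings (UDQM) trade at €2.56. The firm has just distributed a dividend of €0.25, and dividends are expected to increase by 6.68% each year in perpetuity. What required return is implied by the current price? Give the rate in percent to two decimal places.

Rearranging the constant-growth DDM: r = D₁/P₀ + g.
D₁ = 0.25 × (1 + 0.0668) = 0.2667.
r = 0.2667 / 2.56 + 0.0668 = 0.10418 + 0.0668 = 0.17098

17.10%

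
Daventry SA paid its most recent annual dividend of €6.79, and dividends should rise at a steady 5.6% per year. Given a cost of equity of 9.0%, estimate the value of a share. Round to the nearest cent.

€210.89

Gordon growth model: P₀ = D₁/(r − g). D₁ = 6.79 × (1 + 0.056) = 7.1702.
P₀ = 7.1702 / (0.09 − 0.056) = 7.1702 / 0.034 = 210.8894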